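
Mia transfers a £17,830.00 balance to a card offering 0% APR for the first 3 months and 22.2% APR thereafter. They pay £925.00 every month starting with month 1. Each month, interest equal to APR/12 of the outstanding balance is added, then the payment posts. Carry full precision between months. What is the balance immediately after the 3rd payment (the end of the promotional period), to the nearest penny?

Promo months 1–3 at r₀ = 0%/12 = 0; months 4+ at r₁ = 22.2%/12 = 0.0185.
After month 3 (no interest yet): B = £17,830.00 − 3·£925.00 = £15,055.00.

£15,055.00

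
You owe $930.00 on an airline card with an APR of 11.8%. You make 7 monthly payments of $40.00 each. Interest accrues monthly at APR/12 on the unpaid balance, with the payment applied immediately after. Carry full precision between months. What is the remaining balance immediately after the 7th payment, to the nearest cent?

$707.54

Monthly rate r = 11.8%/12 = 0.983333% = 0.00983333.
Each month: B ← B·(1+r) − $40.00.
Month 1: interest $9.15; balance after payment $899.14.
Month 2: interest $8.84; balance after payment $867.99.
Month 3: interest $8.54; balance after payment $836.52.
Month 4: interest $8.23; balance after payment $804.75.
Month 5: interest $7.91; balance after payment $772.66.
Month 6: interest $7.60; balance after payment $740.26.
Month 7: interest $7.28; balance after payment $707.54.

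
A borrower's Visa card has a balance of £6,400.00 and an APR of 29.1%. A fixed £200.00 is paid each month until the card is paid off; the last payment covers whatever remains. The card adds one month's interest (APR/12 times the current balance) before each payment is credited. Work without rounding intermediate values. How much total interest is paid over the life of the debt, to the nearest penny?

Monthly rate r = 29.1%/12 = 2.425% = 0.02425.
Payoff takes n = ⌈−ln(1 − rB₀/P)/ln(1+r)⌉ = ⌈62.440⌉ = 63 payments; the last is £88.65.
Total paid = 62·£200.00 + £88.65 = £12,488.65.
Total interest = total paid − principal = £12,488.65 − £6,400.00 = £6,088.65.

£6,088.65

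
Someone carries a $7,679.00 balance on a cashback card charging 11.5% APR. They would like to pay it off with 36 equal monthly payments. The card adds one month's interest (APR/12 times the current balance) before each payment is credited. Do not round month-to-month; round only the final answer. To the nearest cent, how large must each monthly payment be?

Monthly rate r = 11.5%/12 = 0.958333% = 0.00958333.
Level-payment amortization: P = B₀·r / (1 − (1+r)^(−n)) = 7679.00·0.00958333 / (1 − 1.00958^(−36)).
Denominator 1 − (1+r)^(−36) = 0.29061534.
P = 73.5904 / 0.29061534 ≈ 253.22.

$253.22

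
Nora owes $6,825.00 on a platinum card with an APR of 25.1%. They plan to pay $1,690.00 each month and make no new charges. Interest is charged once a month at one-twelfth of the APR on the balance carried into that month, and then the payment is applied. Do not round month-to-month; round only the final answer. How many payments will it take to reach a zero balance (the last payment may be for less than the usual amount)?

Monthly rate r = 25.1%/12 = 2.09167% = 0.0209167.
Recurrence: B ← B·(1+r) − $1,690.00.
Month 1: interest $142.76; balance after payment $5,277.76.
Month 2: interest $110.39; balance after payment $3,698.15.
Month 3: interest $77.35; balance after payment $2,085.50.
Month 4: interest $43.62; balance after payment $439.12.
Month 5: interest $9.19; balance after payment $0.00.

5 months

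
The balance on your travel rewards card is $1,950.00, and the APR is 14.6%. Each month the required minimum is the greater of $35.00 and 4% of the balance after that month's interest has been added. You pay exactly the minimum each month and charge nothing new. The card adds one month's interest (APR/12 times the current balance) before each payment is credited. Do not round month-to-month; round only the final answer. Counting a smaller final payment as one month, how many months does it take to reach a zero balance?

Monthly rate r = 14.6%/12 = 1.21667% = 0.0121667.
While 4% of the post-interest balance exceeds $35.00, each month B ← (B·(1+r))·(1 − 0.04), i.e. B shrinks by the factor (1+r)·0.96 = 0.97168.
This holds for months 1–29. Entering month 30 the balance is $847.64; 4% of the post-interest balance is now below $35.00, so the flat $35.00 minimum applies from here.
From month 30 a fixed $35.00 at rate r clears $847.64 in 29 more payments. Total: 29 + 29 = 58 months.

58 months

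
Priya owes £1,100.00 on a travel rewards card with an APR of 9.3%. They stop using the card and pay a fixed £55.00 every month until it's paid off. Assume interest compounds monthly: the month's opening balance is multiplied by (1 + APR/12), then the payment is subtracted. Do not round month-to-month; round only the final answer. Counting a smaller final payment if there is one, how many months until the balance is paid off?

22 months

Monthly rate r = 9.3%/12 = 0.775% = 0.00775.
Recurrence: B ← B·(1+r) − £55.00.
Month 1: interest £8.53; balance after payment £1,053.53.
Month 2: interest £8.16; balance after payment £1,006.69.
Closed form: n = −ln(1 − rB₀/P)/ln(1+r) = −ln(0.845)/ln(1.00775) ≈ 21.816, so the balance reaches zero during payment 22.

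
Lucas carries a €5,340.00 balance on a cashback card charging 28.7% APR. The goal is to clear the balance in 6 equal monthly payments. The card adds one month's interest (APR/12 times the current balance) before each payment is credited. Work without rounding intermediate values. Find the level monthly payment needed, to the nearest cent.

Monthly rate r = 28.7%/12 = 2.39167% = 0.0239167.
Level-payment amortization: P = B₀·r / (1 − (1+r)^(−n)) = 5340.00·0.0239167 / (1 − 1.02392^(−6)).
Denominator 1 − (1+r)^(−6) = 0.132214625.
P = 127.715 / 0.132214625 ≈ 965.97.

€965.97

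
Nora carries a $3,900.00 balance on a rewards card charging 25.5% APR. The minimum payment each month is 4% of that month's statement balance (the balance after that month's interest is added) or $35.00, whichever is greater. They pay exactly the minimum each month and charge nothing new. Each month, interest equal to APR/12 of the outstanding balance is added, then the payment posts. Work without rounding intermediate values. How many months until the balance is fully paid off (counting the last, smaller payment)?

112 months

Monthly rate r = 25.5%/12 = 2.125% = 0.02125.
While 4% of the post-interest balance exceeds $35.00, each month B ← (B·(1+r))·(1 − 0.04), i.e. B shrinks by the factor (1+r)·0.96 = 0.9804.
This holds for months 1–77. Entering month 78 the balance is $849.41; 4% of the post-interest balance is now below $35.00, so the flat $35.00 minimum applies from here.
From month 78 a fixed $35.00 at rate r clears $849.41 in 35 more payments. Total: 77 + 35 = 112 months.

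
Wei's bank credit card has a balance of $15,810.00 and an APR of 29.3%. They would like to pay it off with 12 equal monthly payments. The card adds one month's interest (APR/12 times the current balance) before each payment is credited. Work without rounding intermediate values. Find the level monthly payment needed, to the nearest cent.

Monthly rate r = 29.3%/12 = 2.44167% = 0.0244167.
Level-payment amortization: P = B₀·r / (1 − (1+r)^(−n)) = 15810.00·0.0244167 / (1 − 1.02442^(−12)).
Denominator 1 − (1+r)^(−12) = 0.251347338.
P = 386.027 / 0.251347338 ≈ 1535.83.

$1,535.83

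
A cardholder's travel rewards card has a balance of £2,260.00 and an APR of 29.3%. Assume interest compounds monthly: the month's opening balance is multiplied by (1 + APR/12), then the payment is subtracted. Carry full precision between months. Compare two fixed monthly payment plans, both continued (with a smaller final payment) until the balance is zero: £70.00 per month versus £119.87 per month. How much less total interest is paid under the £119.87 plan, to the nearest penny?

£1,440.15

Monthly rate r = 29.3%/12 = 2.44167% = 0.0244167.
At £70.00/mo: n = ⌈−ln(1 − rB₀/P)/ln(1+r)⌉ = 65 payments (last £25.55); total interest = total paid − £2,260.00 = £2,245.55.
At £119.87/mo: 26 payments (last £68.65); total interest £805.40.
Interest saved = £2,245.55 − £805.40 = £1,440.15.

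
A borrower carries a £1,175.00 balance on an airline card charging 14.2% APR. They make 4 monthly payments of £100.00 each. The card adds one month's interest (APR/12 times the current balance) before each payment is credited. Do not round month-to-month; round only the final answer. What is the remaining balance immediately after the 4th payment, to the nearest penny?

£824.46

Monthly rate r = 14.2%/12 = 1.18333% = 0.0118333.
Each month: B ← B·(1+r) − £100.00.
Month 1: interest £13.90; balance after payment £1,088.90.
Month 2: interest £12.89; balance after payment £1,001.79.
Month 3: interest £11.85; balance after payment £913.64.
Month 4: interest £10.81; balance after payment £824.46.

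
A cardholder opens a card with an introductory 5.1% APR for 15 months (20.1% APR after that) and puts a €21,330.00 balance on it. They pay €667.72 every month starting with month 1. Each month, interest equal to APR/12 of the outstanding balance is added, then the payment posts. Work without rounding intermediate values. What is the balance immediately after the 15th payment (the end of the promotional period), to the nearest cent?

€12,411.67

Promo months 1–15 at r₀ = 5.1%/12 = 0.00425; months 16+ at r₁ = 20.1%/12 = 0.01675.
After month 15: iterate B ← B·(1+r₀) − €667.72 for 15 months → €12,411.67.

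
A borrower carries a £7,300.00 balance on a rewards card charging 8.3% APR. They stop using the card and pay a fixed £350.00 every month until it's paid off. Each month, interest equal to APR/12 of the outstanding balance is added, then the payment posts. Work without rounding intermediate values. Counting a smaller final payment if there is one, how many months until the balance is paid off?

Monthly rate r = 8.3%/12 = 0.691667% = 0.00691667.
Recurrence: B ← B·(1+r) − £350.00.
Month 1: interest £50.49; balance after payment £7,000.49.
Month 2: interest £48.42; balance after payment £6,698.91.
Closed form: n = −ln(1 − rB₀/P)/ln(1+r) = −ln(0.85574)/ln(1.00692) ≈ 22.602, so the balance reaches zero during payment 23.

23 payments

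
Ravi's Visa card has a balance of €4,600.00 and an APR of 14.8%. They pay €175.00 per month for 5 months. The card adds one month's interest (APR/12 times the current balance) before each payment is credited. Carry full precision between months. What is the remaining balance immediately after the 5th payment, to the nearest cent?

Monthly rate r = 14.8%/12 = 1.23333% = 0.0123333.
Each month: B ← B·(1+r) − €175.00.
Month 1: interest €56.73; balance after payment €4,481.73.
Month 2: interest €55.27; balance after payment €4,362.01.
Month 3: interest €53.80; balance after payment €4,240.81.
Month 4: interest €52.30; balance after payment €4,118.11.
Month 5: interest €50.79; balance after payment €3,993.90.

€3,993.90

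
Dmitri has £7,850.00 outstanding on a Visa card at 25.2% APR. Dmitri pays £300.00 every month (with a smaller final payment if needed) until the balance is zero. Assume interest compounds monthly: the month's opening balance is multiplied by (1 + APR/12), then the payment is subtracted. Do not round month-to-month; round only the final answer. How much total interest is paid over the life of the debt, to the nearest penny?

Monthly rate r = 25.2%/12 = 2.1% = 0.021.
Payoff takes n = ⌈−ln(1 − rB₀/P)/ln(1+r)⌉ = ⌈38.369⌉ = 39 payments; the last is £111.31.
Total paid = 38·£300.00 + £111.31 = £11,511.31.
Total interest = total paid − principal = £11,511.31 − £7,850.00 = £3,661.31.

£3,661.31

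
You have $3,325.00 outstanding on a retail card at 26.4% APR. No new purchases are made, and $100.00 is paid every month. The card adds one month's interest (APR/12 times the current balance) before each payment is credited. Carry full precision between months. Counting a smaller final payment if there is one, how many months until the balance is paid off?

Monthly rate r = 26.4%/12 = 2.2% = 0.022.
Recurrence: B ← B·(1+r) − $100.00.
Month 1: interest $73.15; balance after payment $3,298.15.
Month 2: interest $72.56; balance after payment $3,270.71.
Closed form: n = −ln(1 − rB₀/P)/ln(1+r) = −ln(0.2685)/ln(1.022) ≈ 60.423, so the balance reaches zero during payment 61.

61 months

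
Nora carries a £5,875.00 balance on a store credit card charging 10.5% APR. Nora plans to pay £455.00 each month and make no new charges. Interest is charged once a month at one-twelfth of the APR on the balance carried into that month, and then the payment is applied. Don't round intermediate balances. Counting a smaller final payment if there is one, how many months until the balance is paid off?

Monthly rate r = 10.5%/12 = 0.875% = 0.00875.
Recurrence: B ← B·(1+r) − £455.00.
Month 1: interest £51.41; balance after payment £5,471.41.
Month 2: interest £47.87; balance after payment £5,064.28.
Closed form: n = −ln(1 − rB₀/P)/ln(1+r) = −ln(0.88702)/ln(1.00875) ≈ 13.761, so the balance reaches zero during payment 14.

14 months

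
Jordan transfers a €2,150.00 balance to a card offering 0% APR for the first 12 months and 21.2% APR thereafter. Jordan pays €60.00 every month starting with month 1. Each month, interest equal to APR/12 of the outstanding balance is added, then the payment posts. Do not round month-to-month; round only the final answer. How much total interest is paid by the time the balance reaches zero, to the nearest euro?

€443

Promo months 1–12 at r₀ = 0%/12 = 0; months 13+ at r₁ = 21.2%/12 = 0.0176667.
After month 12 (no interest yet): B = €2,150.00 − 12·€60.00 = €1,430.00.
Then at r₁ with €60.00/mo: n₂ = −ln(1 − r₁·B/P)/ln(1+r₁) ≈ 31.21 → 32 more payments.
Total paid = 43·€60.00 + €12.64 = €2,592.64; interest = €2,592.64 − €2,150.00 = €442.64.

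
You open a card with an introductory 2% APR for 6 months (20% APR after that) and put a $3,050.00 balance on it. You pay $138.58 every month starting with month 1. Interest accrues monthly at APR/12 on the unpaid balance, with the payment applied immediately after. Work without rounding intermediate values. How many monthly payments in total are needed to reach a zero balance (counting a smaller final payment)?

26 payments

Promo months 1–6 at r₀ = 2%/12 = 0.00166667; months 7+ at r₁ = 20%/12 = 0.0166667.
After month 6: iterate B ← B·(1+r₀) − $138.58 for 6 months → $2,245.68.
Then at r₁ with $138.58/mo: n₂ = −ln(1 − r₁·B/P)/ln(1+r₁) ≈ 19.05 → 20 more payments.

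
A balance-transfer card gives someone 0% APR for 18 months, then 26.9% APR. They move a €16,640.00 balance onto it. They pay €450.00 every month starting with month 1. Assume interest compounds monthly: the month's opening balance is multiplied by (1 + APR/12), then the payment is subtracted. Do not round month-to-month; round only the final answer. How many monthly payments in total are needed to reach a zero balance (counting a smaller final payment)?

Promo months 1–18 at r₀ = 0%/12 = 0; months 19+ at r₁ = 26.9%/12 = 0.0224167.
After month 18 (no interest yet): B = €16,640.00 − 18·€450.00 = €8,540.00.
Then at r₁ with €450.00/mo: n₂ = −ln(1 − r₁·B/P)/ln(1+r₁) ≈ 24.99 → 25 more payments.

43 payments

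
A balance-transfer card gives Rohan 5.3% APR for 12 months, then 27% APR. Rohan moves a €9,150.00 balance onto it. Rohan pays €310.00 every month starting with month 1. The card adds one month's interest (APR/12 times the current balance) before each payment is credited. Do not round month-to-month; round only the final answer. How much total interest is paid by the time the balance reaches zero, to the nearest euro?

Promo months 1–12 at r₀ = 5.3%/12 = 0.00441667; months 13+ at r₁ = 27%/12 = 0.0225.
After month 12: iterate B ← B·(1+r₀) − €310.00 for 12 months → €5,835.20.
Then at r₁ with €310.00/mo: n₂ = −ln(1 − r₁·B/P)/ln(1+r₁) ≈ 24.76 → 25 more payments.
Total paid = 36·€310.00 + €234.75 = €11,394.75; interest = €11,394.75 − €9,150.00 = €2,244.75.

€2,245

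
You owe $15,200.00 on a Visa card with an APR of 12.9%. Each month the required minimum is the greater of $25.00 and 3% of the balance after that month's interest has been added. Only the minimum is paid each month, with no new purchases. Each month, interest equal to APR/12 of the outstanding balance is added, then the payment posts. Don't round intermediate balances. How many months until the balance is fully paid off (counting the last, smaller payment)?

Monthly rate r = 12.9%/12 = 1.075% = 0.01075.
While 3% of the post-interest balance exceeds $25.00, each month B ← (B·(1+r))·(1 − 0.03), i.e. B shrinks by the factor (1+r)·0.97 = 0.98043.
This holds for months 1–148. Entering month 149 the balance is $815.33; 3% of the post-interest balance is now below $25.00, so the flat $25.00 minimum applies from here.
From month 149 a fixed $25.00 at rate r clears $815.33 in 41 more payments. Total: 148 + 41 = 189 months.

189 months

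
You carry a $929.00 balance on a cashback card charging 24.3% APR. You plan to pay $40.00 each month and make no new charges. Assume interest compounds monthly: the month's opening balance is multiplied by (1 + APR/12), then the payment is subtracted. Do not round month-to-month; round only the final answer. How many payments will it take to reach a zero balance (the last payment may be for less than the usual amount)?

Monthly rate r = 24.3%/12 = 2.025% = 0.02025.
Recurrence: B ← B·(1+r) − $40.00.
Month 1: interest $18.81; balance after payment $907.81.
Month 2: interest $18.38; balance after payment $886.20.
Closed form: n = −ln(1 − rB₀/P)/ln(1+r) = −ln(0.52969)/ln(1.02025) ≈ 31.697, so the balance reaches zero during payment 32.

32 months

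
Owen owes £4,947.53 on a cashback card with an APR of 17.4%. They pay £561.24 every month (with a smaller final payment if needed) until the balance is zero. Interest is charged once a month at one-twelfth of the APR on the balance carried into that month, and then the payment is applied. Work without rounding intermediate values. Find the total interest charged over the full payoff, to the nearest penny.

£385.32

Monthly rate r = 17.4%/12 = 1.45% = 0.0145.
Payoff takes n = ⌈−ln(1 − rB₀/P)/ln(1+r)⌉ = ⌈9.500⌉ = 10 payments; the last is £281.69.
Total paid = 9·£561.24 + £281.69 = £5,332.85.
Total interest = total paid − principal = £5,332.85 − £4,947.53 = £385.32.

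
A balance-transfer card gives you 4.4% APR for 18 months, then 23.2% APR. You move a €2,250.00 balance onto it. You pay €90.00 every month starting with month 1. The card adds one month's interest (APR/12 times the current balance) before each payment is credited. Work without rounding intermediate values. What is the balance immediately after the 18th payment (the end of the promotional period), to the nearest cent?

Promo months 1–18 at r₀ = 4.4%/12 = 0.00366667; months 19+ at r₁ = 23.2%/12 = 0.0193333.
After month 18: iterate B ← B·(1+r₀) − €90.00 for 18 months → €731.73.

€731.73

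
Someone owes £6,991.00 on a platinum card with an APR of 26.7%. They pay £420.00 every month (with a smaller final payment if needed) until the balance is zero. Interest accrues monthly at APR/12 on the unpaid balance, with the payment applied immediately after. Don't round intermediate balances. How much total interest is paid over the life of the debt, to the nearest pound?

£1,838

Monthly rate r = 26.7%/12 = 2.225% = 0.02225.
Payoff takes n = ⌈−ln(1 − rB₀/P)/ln(1+r)⌉ = ⌈21.022⌉ = 22 payments; the last is £9.14.
Total paid = 21·£420.00 + £9.14 = £8,829.14.
Total interest = total paid − principal = £8,829.14 − £6,991.00 = £1,838.14.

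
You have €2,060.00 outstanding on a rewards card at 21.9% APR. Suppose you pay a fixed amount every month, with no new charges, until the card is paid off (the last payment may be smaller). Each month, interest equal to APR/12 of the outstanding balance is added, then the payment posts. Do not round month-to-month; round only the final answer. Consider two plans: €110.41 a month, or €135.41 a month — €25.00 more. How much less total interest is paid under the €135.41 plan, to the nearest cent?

€106.27

Monthly rate r = 21.9%/12 = 1.825% = 0.01825.
At €110.41/mo: n = ⌈−ln(1 − rB₀/P)/ln(1+r)⌉ = 24 payments (last €1.93); total interest = total paid − €2,060.00 = €481.36.
At €135.41/mo: 18 payments (last €133.12); total interest €375.09.
Interest saved = €481.36 − €375.09 = €106.27.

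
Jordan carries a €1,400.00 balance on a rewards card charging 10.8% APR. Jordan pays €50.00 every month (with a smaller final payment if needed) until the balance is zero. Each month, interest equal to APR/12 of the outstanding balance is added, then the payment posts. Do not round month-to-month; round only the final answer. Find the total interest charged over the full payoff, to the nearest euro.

€220

Monthly rate r = 10.8%/12 = 0.9% = 0.009.
Payoff takes n = ⌈−ln(1 − rB₀/P)/ln(1+r)⌉ = ⌈32.406⌉ = 33 payments; the last is €20.37.
Total paid = 32·€50.00 + €20.37 = €1,620.37.
Total interest = total paid − principal = €1,620.37 − €1,400.00 = €220.37.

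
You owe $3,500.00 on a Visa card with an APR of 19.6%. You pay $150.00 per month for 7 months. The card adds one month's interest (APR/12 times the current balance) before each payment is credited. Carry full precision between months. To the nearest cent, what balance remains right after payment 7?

$2,817.44

Monthly rate r = 19.6%/12 = 1.63333% = 0.0163333.
Each month: B ← B·(1+r) − $150.00.
Month 1: interest $57.17; balance after payment $3,407.17.
Month 2: interest $55.65; balance after payment $3,312.82.
Month 3: interest $54.11; balance after payment $3,216.93.
Month 4: interest $52.54; balance after payment $3,119.47.
Month 5: interest $50.95; balance after payment $3,020.42.
Month 6: interest $49.33; balance after payment $2,919.75.
Month 7: interest $47.69; balance after payment $2,817.44.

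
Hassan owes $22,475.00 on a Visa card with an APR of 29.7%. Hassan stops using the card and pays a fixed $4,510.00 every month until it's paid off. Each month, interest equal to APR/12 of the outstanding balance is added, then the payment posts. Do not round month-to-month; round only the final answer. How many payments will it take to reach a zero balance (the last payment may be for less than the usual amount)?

Monthly rate r = 29.7%/12 = 2.475% = 0.02475.
Recurrence: B ← B·(1+r) − $4,510.00.
Month 1: interest $556.26; balance after payment $18,521.26.
Month 2: interest $458.40; balance after payment $14,469.66.
Month 3: interest $358.12; balance after payment $10,317.78.
Month 4: interest $255.37; balance after payment $6,063.15.
Month 5: interest $150.06; balance after payment $1,703.21.
Month 6: interest $42.15; balance after payment $0.00.

6 months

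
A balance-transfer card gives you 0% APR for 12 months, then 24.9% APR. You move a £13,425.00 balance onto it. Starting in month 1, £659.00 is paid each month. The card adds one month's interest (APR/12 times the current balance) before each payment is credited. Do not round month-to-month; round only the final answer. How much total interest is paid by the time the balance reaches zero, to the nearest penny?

£607.15

Promo months 1–12 at r₀ = 0%/12 = 0; months 13+ at r₁ = 24.9%/12 = 0.02075.
After month 12 (no interest yet): B = £13,425.00 − 12·£659.00 = £5,517.00.
Then at r₁ with £659.00/mo: n₂ = −ln(1 − r₁·B/P)/ln(1+r₁) ≈ 9.29 → 10 more payments.
Total paid = 21·£659.00 + £193.15 = £14,032.15; interest = £14,032.15 − £13,425.00 = £607.15.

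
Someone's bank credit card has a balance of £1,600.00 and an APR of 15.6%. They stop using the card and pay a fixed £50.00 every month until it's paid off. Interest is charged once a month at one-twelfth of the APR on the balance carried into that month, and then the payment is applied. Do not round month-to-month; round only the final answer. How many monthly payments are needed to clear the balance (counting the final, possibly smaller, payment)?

Monthly rate r = 15.6%/12 = 1.3% = 0.013.
Recurrence: B ← B·(1+r) − £50.00.
Month 1: interest £20.80; balance after payment £1,570.80.
Month 2: interest £20.42; balance after payment £1,541.22.
Closed form: n = −ln(1 − rB₀/P)/ln(1+r) = −ln(0.584)/ln(1.013) ≈ 41.642, so the balance reaches zero during payment 42.

42 payments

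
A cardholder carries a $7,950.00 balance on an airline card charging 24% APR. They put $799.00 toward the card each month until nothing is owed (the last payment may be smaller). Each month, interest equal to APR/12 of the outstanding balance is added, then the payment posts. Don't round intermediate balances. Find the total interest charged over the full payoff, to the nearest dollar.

$1,004

Monthly rate r = 24%/12 = 2% = 0.02.
Payoff takes n = ⌈−ln(1 − rB₀/P)/ln(1+r)⌉ = ⌈11.205⌉ = 12 payments; the last is $165.26.
Total paid = 11·$799.00 + $165.26 = $8,954.26.
Total interest = total paid − principal = $8,954.26 − $7,950.00 = $1,004.26.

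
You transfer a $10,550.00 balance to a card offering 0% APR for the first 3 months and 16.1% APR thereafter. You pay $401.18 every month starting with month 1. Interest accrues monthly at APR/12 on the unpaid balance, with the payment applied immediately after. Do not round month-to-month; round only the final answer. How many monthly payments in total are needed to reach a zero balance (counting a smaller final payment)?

Promo months 1–3 at r₀ = 0%/12 = 0; months 4+ at r₁ = 16.1%/12 = 0.0134167.
After month 3 (no interest yet): B = $10,550.00 − 3·$401.18 = $9,346.46.
Then at r₁ with $401.18/mo: n₂ = −ln(1 − r₁·B/P)/ln(1+r₁) ≈ 28.12 → 29 more payments.

32 payments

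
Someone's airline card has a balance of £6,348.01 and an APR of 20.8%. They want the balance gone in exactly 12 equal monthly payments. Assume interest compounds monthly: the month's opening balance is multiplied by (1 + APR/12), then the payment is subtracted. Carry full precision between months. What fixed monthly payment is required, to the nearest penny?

Monthly rate r = 20.8%/12 = 1.73333% = 0.0173333.
Level-payment amortization: P = B₀·r / (1 − (1+r)^(−n)) = 6348.01·0.0173333 / (1 − 1.01733^(−12)).
Denominator 1 − (1+r)^(−12) = 0.186344236.
P = 110.032 / 0.186344236 ≈ 590.48.

£590.48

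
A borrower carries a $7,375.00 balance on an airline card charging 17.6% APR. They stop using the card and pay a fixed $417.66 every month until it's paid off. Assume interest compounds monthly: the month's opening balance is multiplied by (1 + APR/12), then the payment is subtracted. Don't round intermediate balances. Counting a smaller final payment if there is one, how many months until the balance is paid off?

21 months

Monthly rate r = 17.6%/12 = 1.46667% = 0.0146667.
Recurrence: B ← B·(1+r) − $417.66.
Month 1: interest $108.17; balance after payment $7,065.51.
Month 2: interest $103.63; balance after payment $6,751.47.
Closed form: n = −ln(1 − rB₀/P)/ln(1+r) = −ln(0.74102)/ln(1.01467) ≈ 20.586, so the balance reaches zero during payment 21.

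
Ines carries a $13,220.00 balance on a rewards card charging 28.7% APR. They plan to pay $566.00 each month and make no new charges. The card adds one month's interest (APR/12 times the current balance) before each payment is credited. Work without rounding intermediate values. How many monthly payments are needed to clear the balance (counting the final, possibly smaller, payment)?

35 payments

Monthly rate r = 28.7%/12 = 2.39167% = 0.0239167.
Recurrence: B ← B·(1+r) − $566.00.
Month 1: interest $316.18; balance after payment $12,970.18.
Month 2: interest $310.20; balance after payment $12,714.38.
Closed form: n = −ln(1 − rB₀/P)/ln(1+r) = −ln(0.44138)/ln(1.02392) ≈ 34.603, so the balance reaches zero during payment 35.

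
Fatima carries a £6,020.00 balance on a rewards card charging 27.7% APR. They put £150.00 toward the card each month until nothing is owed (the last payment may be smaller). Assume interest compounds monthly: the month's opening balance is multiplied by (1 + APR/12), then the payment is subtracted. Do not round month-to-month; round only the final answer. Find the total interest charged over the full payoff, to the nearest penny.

Monthly rate r = 27.7%/12 = 2.30833% = 0.0230833.
Payoff takes n = ⌈−ln(1 − rB₀/P)/ln(1+r)⌉ = ⌈114.336⌉ = 115 payments; the last is £50.82.
Total paid = 114·£150.00 + £50.82 = £17,150.82.
Total interest = total paid − principal = £17,150.82 − £6,020.00 = £11,130.82.

£11,130.82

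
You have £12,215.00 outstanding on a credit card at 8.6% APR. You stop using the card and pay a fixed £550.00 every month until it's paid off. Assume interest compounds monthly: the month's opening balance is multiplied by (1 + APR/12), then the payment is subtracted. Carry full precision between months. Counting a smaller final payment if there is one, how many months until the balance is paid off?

25 payments

Monthly rate r = 8.6%/12 = 0.716667% = 0.00716667.
Recurrence: B ← B·(1+r) − £550.00.
Month 1: interest £87.54; balance after payment £11,752.54.
Month 2: interest £84.23; balance after payment £11,286.77.
Closed form: n = −ln(1 − rB₀/P)/ln(1+r) = −ln(0.84083)/ln(1.00717) ≈ 24.276, so the balance reaches zero during payment 25.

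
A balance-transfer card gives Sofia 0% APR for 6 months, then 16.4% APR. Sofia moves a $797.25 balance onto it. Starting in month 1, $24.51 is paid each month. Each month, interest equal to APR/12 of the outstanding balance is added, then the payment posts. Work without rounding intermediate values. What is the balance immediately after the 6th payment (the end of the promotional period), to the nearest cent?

$650.19

Promo months 1–6 at r₀ = 0%/12 = 0; months 7+ at r₁ = 16.4%/12 = 0.0136667.
After month 6 (no interest yet): B = $797.25 − 6·$24.51 = $650.19.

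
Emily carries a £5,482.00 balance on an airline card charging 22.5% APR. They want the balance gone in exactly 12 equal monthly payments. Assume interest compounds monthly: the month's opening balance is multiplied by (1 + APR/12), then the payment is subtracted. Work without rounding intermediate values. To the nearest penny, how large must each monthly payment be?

£514.40

Monthly rate r = 22.5%/12 = 1.875% = 0.01875.
Level-payment amortization: P = B₀·r / (1 − (1+r)^(−n)) = 5482.00·0.01875 / (1 − 1.01875^(−12)).
Denominator 1 − (1+r)^(−12) = 0.19981844.
P = 102.787 / 0.19981844 ≈ 514.40.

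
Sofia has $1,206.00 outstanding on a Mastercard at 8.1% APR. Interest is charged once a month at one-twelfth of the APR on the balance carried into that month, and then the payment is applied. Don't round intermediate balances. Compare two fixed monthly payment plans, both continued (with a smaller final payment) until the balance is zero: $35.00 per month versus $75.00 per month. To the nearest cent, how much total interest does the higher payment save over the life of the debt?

Monthly rate r = 8.1%/12 = 0.675% = 0.00675.
At $35.00/mo: n = ⌈−ln(1 − rB₀/P)/ln(1+r)⌉ = 40 payments (last $12.32); total interest = total paid − $1,206.00 = $171.32.
At $75.00/mo: 18 payments (last $5.93); total interest $74.93.
Interest saved = $171.32 − $74.93 = $96.39.

$96.39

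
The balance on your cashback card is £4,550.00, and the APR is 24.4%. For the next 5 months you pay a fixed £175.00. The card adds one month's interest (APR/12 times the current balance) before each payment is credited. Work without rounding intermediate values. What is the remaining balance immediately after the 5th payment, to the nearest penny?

Monthly rate r = 24.4%/12 = 2.03333% = 0.0203333.
Each month: B ← B·(1+r) − £175.00.
Month 1: interest £92.52; balance after payment £4,467.52.
Month 2: interest £90.84; balance after payment £4,383.36.
Month 3: interest £89.13; balance after payment £4,297.48.
Month 4: interest £87.38; balance after payment £4,209.87.
Month 5: interest £85.60; balance after payment £4,120.47.

£4,120.47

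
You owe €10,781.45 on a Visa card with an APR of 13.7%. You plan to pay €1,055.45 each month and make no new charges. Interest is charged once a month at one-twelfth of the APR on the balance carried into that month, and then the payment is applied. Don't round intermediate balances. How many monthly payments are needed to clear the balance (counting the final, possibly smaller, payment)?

Monthly rate r = 13.7%/12 = 1.14167% = 0.0114167.
Recurrence: B ← B·(1+r) − €1,055.45.
Month 1: interest €123.09; balance after payment €9,849.09.
Month 2: interest €112.44; balance after payment €8,906.08.
Closed form: n = −ln(1 − rB₀/P)/ln(1+r) = −ln(0.88338)/ln(1.01142) ≈ 10.923, so the balance reaches zero during payment 11.

11 months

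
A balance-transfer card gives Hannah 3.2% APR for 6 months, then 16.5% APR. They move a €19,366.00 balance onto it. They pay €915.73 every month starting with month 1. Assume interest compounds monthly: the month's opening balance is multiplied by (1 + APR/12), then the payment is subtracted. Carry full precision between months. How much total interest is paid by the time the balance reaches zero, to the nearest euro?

€2,142

Promo months 1–6 at r₀ = 3.2%/12 = 0.00266667; months 7+ at r₁ = 16.5%/12 = 0.01375.
After month 6: iterate B ← B·(1+r₀) − €915.73 for 6 months → €14,146.79.
Then at r₁ with €915.73/mo: n₂ = −ln(1 − r₁·B/P)/ln(1+r₁) ≈ 17.49 → 18 more payments.
Total paid = 23·€915.73 + €446.23 = €21,508.02; interest = €21,508.02 − €19,366.00 = €2,142.02.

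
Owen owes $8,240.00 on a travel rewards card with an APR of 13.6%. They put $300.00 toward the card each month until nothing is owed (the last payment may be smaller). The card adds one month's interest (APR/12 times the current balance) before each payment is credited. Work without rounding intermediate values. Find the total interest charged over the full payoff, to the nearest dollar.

Monthly rate r = 13.6%/12 = 1.13333% = 0.0113333.
Payoff takes n = ⌈−ln(1 − rB₀/P)/ln(1+r)⌉ = ⌈33.092⌉ = 34 payments; the last is $27.74.
Total paid = 33·$300.00 + $27.74 = $9,927.74.
Total interest = total paid − principal = $9,927.74 − $8,240.00 = $1,687.74.

$1,688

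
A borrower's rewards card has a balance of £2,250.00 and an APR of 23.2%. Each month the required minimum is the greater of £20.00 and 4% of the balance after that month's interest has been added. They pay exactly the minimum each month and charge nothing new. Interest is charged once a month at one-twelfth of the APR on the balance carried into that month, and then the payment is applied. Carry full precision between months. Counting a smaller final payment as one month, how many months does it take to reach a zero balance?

Monthly rate r = 23.2%/12 = 1.93333% = 0.0193333.
While 4% of the post-interest balance exceeds £20.00, each month B ← (B·(1+r))·(1 − 0.04), i.e. B shrinks by the factor (1+r)·0.96 = 0.97856.
This holds for months 1–71. Entering month 72 the balance is £482.94; 4% of the post-interest balance is now below £20.00, so the flat £20.00 minimum applies from here.
From month 72 a fixed £20.00 at rate r clears £482.94 in 33 more payments. Total: 71 + 33 = 104 months.

104 months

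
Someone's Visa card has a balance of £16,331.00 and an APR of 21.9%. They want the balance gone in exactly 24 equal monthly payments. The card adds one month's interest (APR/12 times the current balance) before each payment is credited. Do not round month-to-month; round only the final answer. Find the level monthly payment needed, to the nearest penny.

£846.42

Monthly rate r = 21.9%/12 = 1.825% = 0.01825.
Level-payment amortization: P = B₀·r / (1 − (1+r)^(−n)) = 16331.00·0.01825 / (1 − 1.01825^(−24)).
Denominator 1 − (1+r)^(−24) = 0.35212093.
P = 298.041 / 0.35212093 ≈ 846.42.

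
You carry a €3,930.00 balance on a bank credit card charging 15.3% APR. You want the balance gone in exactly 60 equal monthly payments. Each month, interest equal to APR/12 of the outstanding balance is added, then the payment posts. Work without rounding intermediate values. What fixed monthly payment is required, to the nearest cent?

Monthly rate r = 15.3%/12 = 1.275% = 0.01275.
Level-payment amortization: P = B₀·r / (1 − (1+r)^(−n)) = 3930.00·0.01275 / (1 − 1.01275^(−60)).
Denominator 1 − (1+r)^(−60) = 0.532410351.
P = 50.1075 / 0.532410351 ≈ 94.11.

€94.11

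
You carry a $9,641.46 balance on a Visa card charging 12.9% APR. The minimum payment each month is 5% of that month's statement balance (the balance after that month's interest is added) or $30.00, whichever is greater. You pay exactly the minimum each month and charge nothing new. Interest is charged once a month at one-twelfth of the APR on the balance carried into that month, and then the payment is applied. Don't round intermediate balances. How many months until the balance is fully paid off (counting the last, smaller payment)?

Monthly rate r = 12.9%/12 = 1.075% = 0.01075.
While 5% of the post-interest balance exceeds $30.00, each month B ← (B·(1+r))·(1 − 0.05), i.e. B shrinks by the factor (1+r)·0.95 = 0.96021.
This holds for months 1–69. Entering month 70 the balance is $585.45; 5% of the post-interest balance is now below $30.00, so the flat $30.00 minimum applies from here.
From month 70 a fixed $30.00 at rate r clears $585.45 in 23 more payments. Total: 69 + 23 = 92 months.

92 months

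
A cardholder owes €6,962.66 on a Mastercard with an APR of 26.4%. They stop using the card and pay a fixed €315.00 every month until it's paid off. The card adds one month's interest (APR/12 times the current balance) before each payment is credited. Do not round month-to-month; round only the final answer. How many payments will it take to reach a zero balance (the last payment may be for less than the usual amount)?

Monthly rate r = 26.4%/12 = 2.2% = 0.022.
Recurrence: B ← B·(1+r) − €315.00.
Month 1: interest €153.18; balance after payment €6,800.84.
Month 2: interest €149.62; balance after payment €6,635.46.
Closed form: n = −ln(1 − rB₀/P)/ln(1+r) = −ln(0.51372)/ln(1.022) ≈ 30.608, so the balance reaches zero during payment 31.

31 months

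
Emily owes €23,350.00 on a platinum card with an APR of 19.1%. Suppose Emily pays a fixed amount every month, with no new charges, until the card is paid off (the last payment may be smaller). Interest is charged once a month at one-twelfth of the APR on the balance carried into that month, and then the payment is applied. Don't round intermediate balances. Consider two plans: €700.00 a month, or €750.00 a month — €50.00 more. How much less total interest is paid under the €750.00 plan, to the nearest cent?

Monthly rate r = 19.1%/12 = 1.59167% = 0.0159167.
At €700.00/mo: n = ⌈−ln(1 − rB₀/P)/ln(1+r)⌉ = 48 payments (last €657.29); total interest = total paid − €23,350.00 = €10,207.29.
At €750.00/mo: 44 payments (last €250.07); total interest €9,150.07.
Interest saved = €10,207.29 − €9,150.07 = €1,057.22.

€1,057.22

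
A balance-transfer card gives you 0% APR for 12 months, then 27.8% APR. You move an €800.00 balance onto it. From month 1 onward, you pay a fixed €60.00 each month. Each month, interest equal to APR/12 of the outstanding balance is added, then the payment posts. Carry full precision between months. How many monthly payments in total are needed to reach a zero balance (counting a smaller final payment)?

14 payments

Promo months 1–12 at r₀ = 0%/12 = 0; months 13+ at r₁ = 27.8%/12 = 0.0231667.
After month 12 (no interest yet): B = €800.00 − 12·€60.00 = €80.00.
Then at r₁ with €60.00/mo: n₂ = −ln(1 − r₁·B/P)/ln(1+r₁) ≈ 1.37 → 2 more payments.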